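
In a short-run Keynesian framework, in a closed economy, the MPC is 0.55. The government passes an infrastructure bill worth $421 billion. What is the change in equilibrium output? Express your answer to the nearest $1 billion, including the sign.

Expenditure multiplier = 1/(1 − MPC) = 1/(1 − 0.55) = 1/0.45 ≈ 2.222.
ΔY = k × ΔG = (+$421 billion) / 0.45 ≈ +$936 billion.

+$936 billion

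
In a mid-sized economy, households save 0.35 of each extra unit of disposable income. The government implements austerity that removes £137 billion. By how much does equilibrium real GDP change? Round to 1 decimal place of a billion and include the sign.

−£391.4 billion

MPC = 1 − MPS = 1 − 0.35 = 0.65.
Expenditure multiplier = 1/(1 − MPC) = 1/(1 − 0.65) = 1/0.35 ≈ 2.857.
ΔY = k × ΔG = (−£137 billion) / 0.35 ≈ −£391.4 billion.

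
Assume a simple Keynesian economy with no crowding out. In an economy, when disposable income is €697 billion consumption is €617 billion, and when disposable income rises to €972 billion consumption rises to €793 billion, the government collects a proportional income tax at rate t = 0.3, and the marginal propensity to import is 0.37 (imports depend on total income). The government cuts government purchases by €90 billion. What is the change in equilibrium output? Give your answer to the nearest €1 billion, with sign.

−€98 billion

MPC = ΔC/ΔYd = (793 − 617)/(972 − 697) = 176/275 = 0.64.
Expenditure multiplier = 1/(1 − c(1−t) + m) = 1/(1 − 0.64×0.7 + 0.37) = 1/0.922 ≈ 1.085.
ΔY = k × ΔG = (−€90 billion) / 0.922 ≈ −€98 billion.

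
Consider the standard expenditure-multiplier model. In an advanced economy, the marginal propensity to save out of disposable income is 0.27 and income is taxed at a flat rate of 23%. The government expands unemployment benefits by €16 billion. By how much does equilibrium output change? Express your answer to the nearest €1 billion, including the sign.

+€27 billion

MPC = 1 − MPS = 1 − 0.27 = 0.73.
The transfer change shifts disposable income by +€16 billion, so first-round consumption changes by c·ΔTR = 0.73 × (+€16 billion) = +€11.68 billion.
Expenditure multiplier = 1/(1 − c(1−t)) = 1/(1 − 0.73×0.77) = 1/0.4379 ≈ 2.284.
The transfer multiplier is c × k ≈ 1.667, so ΔY = k × (c·ΔTR) = (+€11.68 billion) / 0.4379 ≈ +€27 billion.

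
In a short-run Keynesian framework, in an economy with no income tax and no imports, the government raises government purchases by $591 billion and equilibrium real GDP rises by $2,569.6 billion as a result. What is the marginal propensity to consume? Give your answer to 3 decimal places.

Implied spending multiplier k = ΔY/ΔG = 2,569.6/591 ≈ 4.3479.
Since k = 1/(1 − MPC), MPC = 1 − 1/k = 1 − ΔG/ΔY = 1 − 591/2,569.6 ≈ 0.770.

0.770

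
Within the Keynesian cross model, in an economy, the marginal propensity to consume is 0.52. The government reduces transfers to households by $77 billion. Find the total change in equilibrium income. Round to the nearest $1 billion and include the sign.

The transfer change shifts disposable income by −$77 billion, so first-round consumption changes by c·ΔTR = 0.52 × (−$77 billion) = −$40.04 billion.
Expenditure multiplier = 1/(1 − MPC) = 1/(1 − 0.52) = 1/0.48 ≈ 2.083.
The transfer multiplier is c × k ≈ 1.083, so ΔY = k × (c·ΔTR) = (−$40.04 billion) / 0.48 ≈ −$83 billion.

−$83 billion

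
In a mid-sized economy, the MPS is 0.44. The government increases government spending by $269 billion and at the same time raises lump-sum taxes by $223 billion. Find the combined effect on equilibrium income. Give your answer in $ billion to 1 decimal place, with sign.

+$327.5 billion

MPC = 1 − MPS = 1 − 0.44 = 0.56.
Expenditure multiplier = 1/(1 − MPC) = 1/(1 − 0.56) = 1/0.44 ≈ 2.273.
ΔG contributes k·ΔG = (+$269 billion) / 0.44 ≈ +$611.4 billion.
ΔT of +$223 billion changes first-round spending by −c·ΔT = −$124.88 billion, contributing k·(−c·ΔT) = (−$124.88 billion) / 0.44 ≈ −$283.8 billion.
Net ΔY = k(ΔG − c·ΔT) = (+$144.12 billion) / 0.44 ≈ +$327.5 billion.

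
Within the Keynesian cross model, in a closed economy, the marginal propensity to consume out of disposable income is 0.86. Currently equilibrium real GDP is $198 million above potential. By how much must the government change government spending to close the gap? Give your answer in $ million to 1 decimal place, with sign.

Spending multiplier = 1/(1 − MPC) = 1/(1 − 0.86) = 1/0.14 ≈ 7.143.
Need ΔY = −$198 million, so ΔG = ΔY/k = (−$198 million) × 0.14 ≈ −$27.7 million.
The government should cut government spending by $27.7 million.

−$27.7 million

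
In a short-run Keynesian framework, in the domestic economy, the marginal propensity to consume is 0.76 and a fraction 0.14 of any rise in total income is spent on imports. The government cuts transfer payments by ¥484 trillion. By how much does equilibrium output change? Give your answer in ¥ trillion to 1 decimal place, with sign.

The transfer change shifts disposable income by −¥484 trillion, so first-round consumption changes by c·ΔTR = 0.76 × (−¥484 trillion) = −¥367.84 trillion.
Expenditure multiplier = 1/(1 − c + m) = 1/(1 − 0.76 + 0.14) = 1/0.38 ≈ 2.632.
The transfer multiplier is c × k = 2, so ΔY = k × (c·ΔTR) = (−¥367.84 trillion) / 0.38 = −¥968 trillion.

−¥968.0 trillion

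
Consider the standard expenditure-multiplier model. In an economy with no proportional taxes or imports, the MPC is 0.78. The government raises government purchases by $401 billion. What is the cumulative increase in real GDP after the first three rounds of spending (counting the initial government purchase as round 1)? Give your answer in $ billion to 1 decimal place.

Round 1 adds ΔG = $401 billion; each later round is MPC = 0.78 times the previous.
After 3 rounds: 401 + 312.78 + 243.9684 = ΔG·(1 − c^3)/(1 − c) = 401 × (1 − 0.474552)/0.22 ≈ $957.7 billion.

$957.7 billion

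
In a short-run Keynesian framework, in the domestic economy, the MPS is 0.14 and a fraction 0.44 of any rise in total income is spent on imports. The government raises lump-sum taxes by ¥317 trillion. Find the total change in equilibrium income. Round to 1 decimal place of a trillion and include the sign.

MPC = 1 − MPS = 1 − 0.14 = 0.86.
A lump-sum tax change of +¥317 trillion shifts disposable income by −¥317 trillion; first-round consumption changes by −c × ΔT = −0.86 × (+¥317 trillion) = −¥272.62 trillion.
Expenditure multiplier = 1/(1 − c + m) = 1/(1 − 0.86 + 0.44) = 1/0.58 ≈ 1.724.
The tax multiplier is −c × k ≈ −1.483, so ΔY = k × (−c·ΔT) = (−¥272.62 trillion) / 0.58 ≈ −¥470 trillion.

−¥470.0 trillion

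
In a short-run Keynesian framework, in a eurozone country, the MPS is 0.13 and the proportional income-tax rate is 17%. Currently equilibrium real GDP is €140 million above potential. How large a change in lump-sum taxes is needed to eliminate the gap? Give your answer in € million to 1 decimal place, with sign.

MPC = 1 − MPS = 1 − 0.13 = 0.87.
Spending multiplier = 1/(1 − c(1−t)) = 1/(1 − 0.87×0.83) = 1/0.2779 ≈ 3.598.
Tax multiplier = −c·k = −0.87/0.2779 ≈ −3.131. Need ΔY = −€140 million, so ΔT = ΔY/(−c·k) = −(−€140 million) × 0.2779 / 0.87 ≈ +€44.7 million.
The government should raise lump-sum taxes by €44.7 million.

+€44.7 million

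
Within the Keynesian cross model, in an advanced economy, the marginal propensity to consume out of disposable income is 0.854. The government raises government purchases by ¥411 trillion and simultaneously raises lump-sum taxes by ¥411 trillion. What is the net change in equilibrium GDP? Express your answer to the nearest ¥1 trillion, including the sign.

Expenditure multiplier = 1/(1 − MPC) = 1/(1 − 0.854) = 1/0.146 ≈ 6.849.
ΔG contributes k·ΔG = (+¥411 trillion) / 0.146 ≈ +¥2,815.1 trillion.
ΔT of +¥411 trillion changes first-round spending by −c·ΔT = −¥350.994 trillion, contributing k·(−c·ΔT) = (−¥350.994 trillion) / 0.146 ≈ −¥2,404.1 trillion.
With ΔG = ΔT and no other leakages, the balanced-budget multiplier is 1, so ΔY = ΔG = +¥411 trillion.

+¥411 trillion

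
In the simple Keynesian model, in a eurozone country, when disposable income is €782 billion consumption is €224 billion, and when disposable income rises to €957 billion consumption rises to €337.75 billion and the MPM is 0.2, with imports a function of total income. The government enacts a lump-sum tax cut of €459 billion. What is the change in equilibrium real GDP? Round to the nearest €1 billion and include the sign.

+€542 billion

MPC = ΔC/ΔYd = (337.75 − 224)/(957 − 782) = 113.75/175 = 0.65.
A lump-sum tax change of −€459 billion shifts disposable income by +€459 billion; first-round consumption changes by −c × ΔT = −0.65 × (−€459 billion) = +€298.35 billion.
Expenditure multiplier = 1/(1 − c + m) = 1/(1 − 0.65 + 0.2) = 1/0.55 ≈ 1.818.
The tax multiplier is −c × k ≈ −1.182, so ΔY = k × (−c·ΔT) = (+€298.35 billion) / 0.55 ≈ +€542 billion.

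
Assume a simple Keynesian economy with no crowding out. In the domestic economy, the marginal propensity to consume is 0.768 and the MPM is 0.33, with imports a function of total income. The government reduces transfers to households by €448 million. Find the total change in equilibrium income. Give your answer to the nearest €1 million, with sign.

−€612 million

The transfer change shifts disposable income by −€448 million, so first-round consumption changes by c·ΔTR = 0.768 × (−€448 million) = −€344.064 million.
Expenditure multiplier = 1/(1 − c + m) = 1/(1 − 0.768 + 0.33) = 1/0.562 ≈ 1.779.
The transfer multiplier is c × k ≈ 1.367, so ΔY = k × (c·ΔTR) = (−€344.064 million) / 0.562 ≈ −€612 million.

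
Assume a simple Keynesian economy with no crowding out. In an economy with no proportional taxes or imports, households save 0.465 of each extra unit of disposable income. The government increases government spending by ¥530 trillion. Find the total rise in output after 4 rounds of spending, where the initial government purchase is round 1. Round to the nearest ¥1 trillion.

¥1,046 trillion

MPC = 1 − MPS = 1 − 0.465 = 0.535.
Round 1 adds ΔG = ¥530 trillion; each later round is MPC = 0.535 times the previous.
After 4 rounds: 530 + 283.55 + 151.69925 + 81.15909875 = ΔG·(1 − c^4)/(1 − c) = 530 × (1 − 0.081924750625)/0.465 ≈ ¥1,046 trillion.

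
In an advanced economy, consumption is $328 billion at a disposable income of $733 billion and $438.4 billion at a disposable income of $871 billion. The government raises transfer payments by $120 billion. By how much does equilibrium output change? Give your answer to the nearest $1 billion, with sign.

MPC = ΔC/ΔYd = (438.4 − 328)/(871 − 733) = 110.4/138 = 0.8.
The transfer change shifts disposable income by +$120 billion, so first-round consumption changes by c·ΔTR = 0.8 × (+$120 billion) = +$96 billion.
Expenditure multiplier = 1/(1 − MPC) = 1/(1 − 0.8) = 1/0.2 = 5.
The transfer multiplier is c × k = 4, so ΔY = k × (c·ΔTR) = (+$96 billion) / 0.2 = +$480 billion.

+$480 billion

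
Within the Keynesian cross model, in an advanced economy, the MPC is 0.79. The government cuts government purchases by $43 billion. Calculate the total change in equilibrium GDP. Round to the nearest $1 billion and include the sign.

−$205 billion

Government-spending multiplier = 1/(1 − MPC) = 1/(1 − 0.79) = 1/0.21 ≈ 4.762.
ΔY = k × ΔG = (−$43 billion) / 0.21 ≈ −$205 billion.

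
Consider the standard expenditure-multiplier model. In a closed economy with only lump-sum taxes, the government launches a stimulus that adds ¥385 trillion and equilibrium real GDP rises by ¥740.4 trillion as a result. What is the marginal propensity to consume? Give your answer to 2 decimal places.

Implied spending multiplier k = ΔY/ΔG = 740.4/385 ≈ 1.9231.
Since k = 1/(1 − MPC), MPC = 1 − 1/k = 1 − ΔG/ΔY = 1 − 385/740.4 ≈ 0.48.

0.48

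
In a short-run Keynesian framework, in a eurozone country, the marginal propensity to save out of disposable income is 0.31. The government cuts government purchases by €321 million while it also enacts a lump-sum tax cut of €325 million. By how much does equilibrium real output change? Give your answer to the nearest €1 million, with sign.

MPC = 1 − MPS = 1 − 0.31 = 0.69.
Expenditure multiplier = 1/(1 − MPC) = 1/(1 − 0.69) = 1/0.31 ≈ 3.226.
ΔG contributes k·ΔG = (−€321 million) / 0.31 ≈ −€1,035.5 million.
ΔT of −€325 million changes first-round spending by −c·ΔT = +€224.25 million, contributing k·(−c·ΔT) = (+€224.25 million) / 0.31 ≈ +€723.4 million.
Net ΔY = k(ΔG − c·ΔT) = (−€96.75 million) / 0.31 ≈ −€312 million.

−€312 million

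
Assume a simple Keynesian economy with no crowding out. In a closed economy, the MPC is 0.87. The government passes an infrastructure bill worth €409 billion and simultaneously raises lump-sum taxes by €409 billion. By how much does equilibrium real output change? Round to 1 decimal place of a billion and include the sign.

+€409.0 billion

Expenditure multiplier = 1/(1 − MPC) = 1/(1 − 0.87) = 1/0.13 ≈ 7.692.
ΔG contributes k·ΔG = (+€409 billion) / 0.13 ≈ +€3,146.2 billion.
ΔT of +€409 billion changes first-round spending by −c·ΔT = −€355.83 billion, contributing k·(−c·ΔT) = (−€355.83 billion) / 0.13 ≈ −€2,737.2 billion.
With ΔG = ΔT and no other leakages, the balanced-budget multiplier is 1, so ΔY = ΔG = +€409 billion.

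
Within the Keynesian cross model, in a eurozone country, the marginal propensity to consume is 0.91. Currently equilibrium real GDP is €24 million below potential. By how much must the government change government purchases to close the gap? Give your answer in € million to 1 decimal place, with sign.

+€2.2 million

Spending multiplier = 1/(1 − MPC) = 1/(1 − 0.91) = 1/0.09 ≈ 11.111.
Need ΔY = +€24 million, so ΔG = ΔY/k = (+€24 million) × 0.09 ≈ +€2.2 million.
The government should increase government purchases by €2.2 million.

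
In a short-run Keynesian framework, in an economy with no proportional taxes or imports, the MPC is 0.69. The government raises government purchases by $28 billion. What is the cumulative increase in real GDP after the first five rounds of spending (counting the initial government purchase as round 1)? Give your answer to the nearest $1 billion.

Round 1 adds ΔG = $28 billion; each later round is MPC = 0.69 times the previous.
After 5 rounds: 28 + 19.32 + 13.3308 + 9.198252 + 6.34679388 = ΔG·(1 − c^5)/(1 − c) = 28 × (1 − 0.1564031349)/0.31 ≈ $76 billion.

$76 billion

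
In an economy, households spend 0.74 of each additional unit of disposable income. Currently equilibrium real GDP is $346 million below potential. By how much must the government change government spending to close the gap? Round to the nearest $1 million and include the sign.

Spending multiplier = 1/(1 − MPC) = 1/(1 − 0.74) = 1/0.26 ≈ 3.846.
Need ΔY = +$346 million, so ΔG = ΔY/k = (+$346 million) × 0.26 ≈ +$90 million.
The government should increase government spending by $90 million.

+$90 million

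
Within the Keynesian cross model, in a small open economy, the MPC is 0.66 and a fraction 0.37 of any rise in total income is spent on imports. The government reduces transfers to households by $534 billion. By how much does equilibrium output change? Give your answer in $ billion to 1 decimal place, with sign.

The transfer change shifts disposable income by −$534 billion, so first-round consumption changes by c·ΔTR = 0.66 × (−$534 billion) = −$352.44 billion.
Expenditure multiplier = 1/(1 − c + m) = 1/(1 − 0.66 + 0.37) = 1/0.71 ≈ 1.408.
The transfer multiplier is c × k ≈ 0.93, so ΔY = k × (c·ΔTR) = (−$352.44 billion) / 0.71 ≈ −$496.4 billion.

−$496.4 billion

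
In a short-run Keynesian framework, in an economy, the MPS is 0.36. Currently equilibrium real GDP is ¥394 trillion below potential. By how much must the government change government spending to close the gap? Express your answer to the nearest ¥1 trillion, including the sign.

MPC = 1 − MPS = 1 − 0.36 = 0.64.
Spending multiplier = 1/(1 − MPC) = 1/(1 − 0.64) = 1/0.36 ≈ 2.778.
Need ΔY = +¥394 trillion, so ΔG = ΔY/k = (+¥394 trillion) × 0.36 ≈ +¥142 trillion.
The government should increase government spending by ¥142 trillion.

+¥142 trillion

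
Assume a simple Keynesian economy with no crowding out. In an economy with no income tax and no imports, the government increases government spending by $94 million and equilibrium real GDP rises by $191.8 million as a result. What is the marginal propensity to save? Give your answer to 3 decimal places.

Implied spending multiplier k = ΔY/ΔG = 191.8/94 ≈ 2.0404.
Since k = 1/(1 − MPC), MPC = 1 − 1/k = 1 − ΔG/ΔY = 1 − 94/191.8 ≈ 0.510.
MPS = 1 − MPC = 0.490.

0.490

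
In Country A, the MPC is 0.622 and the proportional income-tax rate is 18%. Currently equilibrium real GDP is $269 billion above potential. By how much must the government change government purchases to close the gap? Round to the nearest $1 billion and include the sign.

−$132 billion

Spending multiplier = 1/(1 − c(1−t)) = 1/(1 − 0.622×0.82) = 1/0.48996 ≈ 2.041.
Need ΔY = −$269 billion, so ΔG = ΔY/k = (−$269 billion) × 0.48996 ≈ −$132 billion.
The government should cut government purchases by $132 billion.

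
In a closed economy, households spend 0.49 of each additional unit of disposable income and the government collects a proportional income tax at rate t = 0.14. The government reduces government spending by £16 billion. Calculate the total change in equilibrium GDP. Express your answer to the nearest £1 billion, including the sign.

−£28 billion

Government-spending multiplier = 1/(1 − c(1−t)) = 1/(1 − 0.49×0.86) = 1/0.5786 ≈ 1.728.
ΔY = k × ΔG = (−£16 billion) / 0.5786 ≈ −£28 billion.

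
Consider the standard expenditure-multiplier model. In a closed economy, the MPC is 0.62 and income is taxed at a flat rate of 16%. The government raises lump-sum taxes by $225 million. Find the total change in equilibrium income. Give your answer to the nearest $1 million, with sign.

A lump-sum tax change of +$225 million shifts disposable income by −$225 million; first-round consumption changes by −c × ΔT = −0.62 × (+$225 million) = −$139.5 million.
Expenditure multiplier = 1/(1 − c(1−t)) = 1/(1 − 0.62×0.84) = 1/0.4792 ≈ 2.087.
The tax multiplier is −c × k ≈ −1.294, so ΔY = k × (−c·ΔT) = (−$139.5 million) / 0.4792 ≈ −$291 million.

−$291 million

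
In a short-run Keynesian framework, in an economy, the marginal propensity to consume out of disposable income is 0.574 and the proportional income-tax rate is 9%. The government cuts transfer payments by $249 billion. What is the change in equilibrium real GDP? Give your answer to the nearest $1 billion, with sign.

−$299 billion

The transfer change shifts disposable income by −$249 billion, so first-round consumption changes by c·ΔTR = 0.574 × (−$249 billion) = −$142.926 billion.
Expenditure multiplier = 1/(1 − c(1−t)) = 1/(1 − 0.574×0.91) = 1/0.47766 ≈ 2.094.
The transfer multiplier is c × k ≈ 1.202, so ΔY = k × (c·ΔTR) = (−$142.926 billion) / 0.47766 ≈ −$299 billion.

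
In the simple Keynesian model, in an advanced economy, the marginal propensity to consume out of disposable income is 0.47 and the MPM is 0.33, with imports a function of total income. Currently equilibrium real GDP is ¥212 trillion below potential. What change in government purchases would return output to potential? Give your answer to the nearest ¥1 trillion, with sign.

+¥182 trillion

Spending multiplier = 1/(1 − c + m) = 1/(1 − 0.47 + 0.33) = 1/0.86 ≈ 1.163.
Need ΔY = +¥212 trillion, so ΔG = ΔY/k = (+¥212 trillion) × 0.86 ≈ +¥182 trillion.
The government should increase government purchases by ¥182 trillion.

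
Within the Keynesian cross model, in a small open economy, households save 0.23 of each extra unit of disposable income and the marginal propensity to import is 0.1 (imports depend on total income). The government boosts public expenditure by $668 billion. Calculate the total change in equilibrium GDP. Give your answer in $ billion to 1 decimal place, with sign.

+$2,024.2 billion

MPC = 1 − MPS = 1 − 0.23 = 0.77.
Spending multiplier = 1/(1 − c + m) = 1/(1 − 0.77 + 0.1) = 1/0.33 ≈ 3.03.
ΔY = k × ΔG = (+$668 billion) / 0.33 ≈ +$2,024.2 billion.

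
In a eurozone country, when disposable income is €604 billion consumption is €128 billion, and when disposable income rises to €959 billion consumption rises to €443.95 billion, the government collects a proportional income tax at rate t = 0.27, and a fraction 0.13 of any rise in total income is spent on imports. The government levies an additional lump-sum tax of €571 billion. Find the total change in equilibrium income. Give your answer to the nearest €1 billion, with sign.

MPC = ΔC/ΔYd = (443.95 − 128)/(959 − 604) = 315.95/355 = 0.89.
A lump-sum tax change of +€571 billion shifts disposable income by −€571 billion; first-round consumption changes by −c × ΔT = −0.89 × (+€571 billion) = −€508.19 billion.
Expenditure multiplier = 1/(1 − c(1−t) + m) = 1/(1 − 0.89×0.73 + 0.13) = 1/0.4803 ≈ 2.082.
The tax multiplier is −c × k ≈ −1.853, so ΔY = k × (−c·ΔT) = (−€508.19 billion) / 0.4803 ≈ −€1,058 billion.

−€1,058 billion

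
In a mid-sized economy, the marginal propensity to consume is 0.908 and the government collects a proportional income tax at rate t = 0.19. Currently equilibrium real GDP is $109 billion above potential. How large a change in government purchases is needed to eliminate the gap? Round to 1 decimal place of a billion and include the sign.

Spending multiplier = 1/(1 − c(1−t)) = 1/(1 − 0.908×0.81) = 1/0.26452 ≈ 3.78.
Need ΔY = −$109 billion, so ΔG = ΔY/k = (−$109 billion) × 0.26452 ≈ −$28.8 billion.
The government should cut government purchases by $28.8 billion.

−$28.8 billion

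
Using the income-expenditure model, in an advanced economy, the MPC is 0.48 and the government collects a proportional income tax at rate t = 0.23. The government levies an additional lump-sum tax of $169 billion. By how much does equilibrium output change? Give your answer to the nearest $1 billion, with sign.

−$129 billion

A lump-sum tax change of +$169 billion shifts disposable income by −$169 billion; first-round consumption changes by −c × ΔT = −0.48 × (+$169 billion) = −$81.12 billion.
Expenditure multiplier = 1/(1 − c(1−t)) = 1/(1 − 0.48×0.77) = 1/0.6304 ≈ 1.586.
The tax multiplier is −c × k ≈ −0.761, so ΔY = k × (−c·ΔT) = (−$81.12 billion) / 0.6304 ≈ −$129 billion.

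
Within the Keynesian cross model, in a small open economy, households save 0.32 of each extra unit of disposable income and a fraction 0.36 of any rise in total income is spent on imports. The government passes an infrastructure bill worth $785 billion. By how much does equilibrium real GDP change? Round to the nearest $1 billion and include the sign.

MPC = 1 − MPS = 1 − 0.32 = 0.68.
Expenditure multiplier = 1/(1 − c + m) = 1/(1 − 0.68 + 0.36) = 1/0.68 ≈ 1.471.
ΔY = k × ΔG = (+$785 billion) / 0.68 ≈ +$1,154 billion.

+$1,154 billion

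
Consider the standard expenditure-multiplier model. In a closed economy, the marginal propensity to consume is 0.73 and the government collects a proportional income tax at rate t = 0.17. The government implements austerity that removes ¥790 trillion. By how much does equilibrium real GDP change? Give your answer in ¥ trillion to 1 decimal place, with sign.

Expenditure multiplier = 1/(1 − c(1−t)) = 1/(1 − 0.73×0.83) = 1/0.3941 ≈ 2.537.
ΔY = k × ΔG = (−¥790 trillion) / 0.3941 ≈ −¥2,004.6 trillion.

−¥2,004.6 trillion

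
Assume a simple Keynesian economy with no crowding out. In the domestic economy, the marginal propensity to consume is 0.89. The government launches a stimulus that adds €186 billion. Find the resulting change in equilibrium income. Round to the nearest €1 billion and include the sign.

+€1,691 billion

Government-spending multiplier = 1/(1 − MPC) = 1/(1 − 0.89) = 1/0.11 ≈ 9.091.
ΔY = k × ΔG = (+€186 billion) / 0.11 ≈ +€1,691 billion.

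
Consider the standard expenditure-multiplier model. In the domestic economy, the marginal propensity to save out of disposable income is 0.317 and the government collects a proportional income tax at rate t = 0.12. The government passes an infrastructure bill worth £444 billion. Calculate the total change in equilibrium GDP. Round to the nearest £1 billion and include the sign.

+£1,113 billion

MPC = 1 − MPS = 1 − 0.317 = 0.683.
Government-spending multiplier = 1/(1 − c(1−t)) = 1/(1 − 0.683×0.88) = 1/0.39896 ≈ 2.507.
ΔY = k × ΔG = (+£444 billion) / 0.39896 ≈ +£1,113 billion.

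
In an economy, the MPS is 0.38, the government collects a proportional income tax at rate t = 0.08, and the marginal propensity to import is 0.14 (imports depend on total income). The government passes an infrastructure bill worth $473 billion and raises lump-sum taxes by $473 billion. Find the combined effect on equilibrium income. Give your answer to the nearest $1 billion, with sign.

MPC = 1 − MPS = 1 − 0.38 = 0.62.
Expenditure multiplier = 1/(1 − c(1−t) + m) = 1/(1 − 0.62×0.92 + 0.14) = 1/0.5696 ≈ 1.756.
ΔG contributes k·ΔG = (+$473 billion) / 0.5696 ≈ +$830.4 billion.
ΔT of +$473 billion changes first-round spending by −c·ΔT = −$293.26 billion, contributing k·(−c·ΔT) = (−$293.26 billion) / 0.5696 ≈ −$514.9 billion.
Net ΔY = k(ΔG − c·ΔT) = (+$179.74 billion) / 0.5696 ≈ +$316 billion.

+$316 billion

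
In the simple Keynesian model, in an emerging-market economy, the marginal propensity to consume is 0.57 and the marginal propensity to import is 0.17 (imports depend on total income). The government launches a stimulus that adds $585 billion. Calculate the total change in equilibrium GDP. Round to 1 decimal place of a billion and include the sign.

Expenditure multiplier = 1/(1 − c + m) = 1/(1 − 0.57 + 0.17) = 1/0.6 ≈ 1.667.
ΔY = k × ΔG = (+$585 billion) / 0.6 = +$975 billion.

+$975.0 billion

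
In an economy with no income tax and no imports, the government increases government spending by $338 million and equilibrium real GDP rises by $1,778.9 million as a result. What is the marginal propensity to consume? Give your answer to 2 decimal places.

0.81

Implied spending multiplier k = ΔY/ΔG = 1,778.9/338 ≈ 5.263.
Since k = 1/(1 − MPC), MPC = 1 − 1/k = 1 − ΔG/ΔY = 1 − 338/1,778.9 ≈ 0.81.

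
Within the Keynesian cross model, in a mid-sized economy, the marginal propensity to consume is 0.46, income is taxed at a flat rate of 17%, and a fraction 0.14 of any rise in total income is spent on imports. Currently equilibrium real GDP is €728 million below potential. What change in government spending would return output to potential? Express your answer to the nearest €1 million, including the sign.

Spending multiplier = 1/(1 − c(1−t) + m) = 1/(1 − 0.46×0.83 + 0.14) = 1/0.7582 ≈ 1.319.
Need ΔY = +€728 million, so ΔG = ΔY/k = (+€728 million) × 0.7582 ≈ +€552 million.
The government should increase government spending by €552 million.

+€552 million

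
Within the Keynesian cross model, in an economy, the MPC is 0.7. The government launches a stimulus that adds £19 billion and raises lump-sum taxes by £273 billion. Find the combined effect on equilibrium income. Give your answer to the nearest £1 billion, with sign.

−£574 billion

Expenditure multiplier = 1/(1 − MPC) = 1/(1 − 0.7) = 1/0.3 ≈ 3.333.
ΔG contributes k·ΔG = (+£19 billion) / 0.3 ≈ +£63.3 billion.
ΔT of +£273 billion changes first-round spending by −c·ΔT = −£191.1 billion, contributing k·(−c·ΔT) = (−£191.1 billion) / 0.3 = −£637 billion.
Net ΔY = k(ΔG − c·ΔT) = (−£172.1 billion) / 0.3 ≈ −£574 billion.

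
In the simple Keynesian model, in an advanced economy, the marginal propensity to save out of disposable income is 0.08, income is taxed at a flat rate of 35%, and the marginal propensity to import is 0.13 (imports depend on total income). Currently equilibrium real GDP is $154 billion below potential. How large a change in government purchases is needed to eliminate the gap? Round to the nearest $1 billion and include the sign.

MPC = 1 − MPS = 1 − 0.08 = 0.92.
Spending multiplier = 1/(1 − c(1−t) + m) = 1/(1 − 0.92×0.65 + 0.13) = 1/0.532 ≈ 1.88.
Need ΔY = +$154 billion, so ΔG = ΔY/k = (+$154 billion) × 0.532 ≈ +$82 billion.
The government should increase government purchases by $82 billion.

+$82 billion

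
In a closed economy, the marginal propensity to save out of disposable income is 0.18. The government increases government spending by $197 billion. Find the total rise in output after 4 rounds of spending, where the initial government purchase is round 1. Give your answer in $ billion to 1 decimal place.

$599.6 billion

MPC = 1 − MPS = 1 − 0.18 = 0.82.
Round 1 adds ΔG = $197 billion; each later round is MPC = 0.82 times the previous.
After 4 rounds: 197 + 161.54 + 132.4628 + 108.619496 = ΔG·(1 − c^4)/(1 − c) = 197 × (1 − 0.45212176)/0.18 ≈ $599.6 billion.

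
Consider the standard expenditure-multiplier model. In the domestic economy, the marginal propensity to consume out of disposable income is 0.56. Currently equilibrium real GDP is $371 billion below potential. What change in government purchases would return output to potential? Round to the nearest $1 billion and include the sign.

Spending multiplier = 1/(1 − MPC) = 1/(1 − 0.56) = 1/0.44 ≈ 2.273.
Need ΔY = +$371 billion, so ΔG = ΔY/k = (+$371 billion) × 0.44 ≈ +$163 billion.
The government should increase government purchases by $163 billion.

+$163 billion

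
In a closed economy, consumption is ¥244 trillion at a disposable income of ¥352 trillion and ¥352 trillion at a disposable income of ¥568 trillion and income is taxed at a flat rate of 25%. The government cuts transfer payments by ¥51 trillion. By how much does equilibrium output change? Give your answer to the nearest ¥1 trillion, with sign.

MPC = ΔC/ΔYd = (352 − 244)/(568 − 352) = 108/216 = 0.5.
The transfer change shifts disposable income by −¥51 trillion, so first-round consumption changes by c·ΔTR = 0.5 × (−¥51 trillion) = −¥25.5 trillion.
Expenditure multiplier = 1/(1 − c(1−t)) = 1/(1 − 0.5×0.75) = 1/0.625 = 1.6.
The transfer multiplier is c × k = 0.8, so ΔY = k × (c·ΔTR) = (−¥25.5 trillion) / 0.625 ≈ −¥41 trillion.

−¥41 trillion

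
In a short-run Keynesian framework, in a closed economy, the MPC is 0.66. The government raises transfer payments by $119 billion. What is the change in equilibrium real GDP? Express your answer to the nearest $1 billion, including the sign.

The transfer change shifts disposable income by +$119 billion, so first-round consumption changes by c·ΔTR = 0.66 × (+$119 billion) = +$78.54 billion.
Expenditure multiplier = 1/(1 − MPC) = 1/(1 − 0.66) = 1/0.34 ≈ 2.941.
The transfer multiplier is c × k ≈ 1.941, so ΔY = k × (c·ΔTR) = (+$78.54 billion) / 0.34 = +$231 billion.

+$231 billion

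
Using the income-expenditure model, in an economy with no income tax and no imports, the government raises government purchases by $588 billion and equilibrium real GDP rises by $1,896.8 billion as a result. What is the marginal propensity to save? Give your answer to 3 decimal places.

Implied spending multiplier k = ΔY/ΔG = 1,896.8/588 ≈ 3.2259.
Since k = 1/(1 − MPC), MPC = 1 − 1/k = 1 − ΔG/ΔY = 1 − 588/1,896.8 ≈ 0.690.
MPS = 1 − MPC = 0.310.

0.310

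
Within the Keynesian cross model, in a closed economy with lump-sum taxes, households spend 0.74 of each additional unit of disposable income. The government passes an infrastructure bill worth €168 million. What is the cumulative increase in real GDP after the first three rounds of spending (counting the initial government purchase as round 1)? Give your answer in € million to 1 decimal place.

Round 1 adds ΔG = €168 million; each later round is MPC = 0.74 times the previous.
After 3 rounds: 168 + 124.32 + 91.9968 = ΔG·(1 − c^3)/(1 − c) = 168 × (1 − 0.405224)/0.26 ≈ €384.3 million.

€384.3 million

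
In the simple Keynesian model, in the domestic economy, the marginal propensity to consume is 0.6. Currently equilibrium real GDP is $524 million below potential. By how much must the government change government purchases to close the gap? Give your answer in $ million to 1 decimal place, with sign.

+$209.6 million

Spending multiplier = 1/(1 − MPC) = 1/(1 − 0.6) = 1/0.4 = 2.5.
Need ΔY = +$524 million, so ΔG = ΔY/k = (+$524 million) × 0.4 = +$209.6 million.
The government should increase government purchases by $209.6 million.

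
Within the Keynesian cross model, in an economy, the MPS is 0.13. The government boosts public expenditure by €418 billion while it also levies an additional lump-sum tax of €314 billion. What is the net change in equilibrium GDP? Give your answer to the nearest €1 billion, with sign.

MPC = 1 − MPS = 1 − 0.13 = 0.87.
Expenditure multiplier = 1/(1 − MPC) = 1/(1 − 0.87) = 1/0.13 ≈ 7.692.
ΔG contributes k·ΔG = (+€418 billion) / 0.13 ≈ +€3,215.4 billion.
ΔT of +€314 billion changes first-round spending by −c·ΔT = −€273.18 billion, contributing k·(−c·ΔT) = (−€273.18 billion) / 0.13 ≈ −€2,101.4 billion.
Net ΔY = k(ΔG − c·ΔT) = (+€144.82 billion) / 0.13 = +€1,114 billion.

+€1,114 billion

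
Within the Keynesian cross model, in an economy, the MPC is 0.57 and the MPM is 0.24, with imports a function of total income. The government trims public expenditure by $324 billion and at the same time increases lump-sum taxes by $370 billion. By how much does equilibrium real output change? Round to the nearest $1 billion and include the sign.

Expenditure multiplier = 1/(1 − c + m) = 1/(1 − 0.57 + 0.24) = 1/0.67 ≈ 1.493.
ΔG contributes k·ΔG = (−$324 billion) / 0.67 ≈ −$483.6 billion.
ΔT of +$370 billion changes first-round spending by −c·ΔT = −$210.9 billion, contributing k·(−c·ΔT) = (−$210.9 billion) / 0.67 ≈ −$314.8 billion.
Net ΔY = k(ΔG − c·ΔT) = (−$534.9 billion) / 0.67 ≈ −$798 billion.

−$798 billion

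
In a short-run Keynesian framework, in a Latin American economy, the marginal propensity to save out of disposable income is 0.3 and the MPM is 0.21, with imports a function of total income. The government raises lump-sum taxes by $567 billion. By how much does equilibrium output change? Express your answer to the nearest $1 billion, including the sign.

−$778 billion

MPC = 1 − MPS = 1 − 0.3 = 0.7.
A lump-sum tax change of +$567 billion shifts disposable income by −$567 billion; first-round consumption changes by −c × ΔT = −0.7 × (+$567 billion) = −$396.9 billion.
Expenditure multiplier = 1/(1 − c + m) = 1/(1 − 0.7 + 0.21) = 1/0.51 ≈ 1.961.
The tax multiplier is −c × k ≈ −1.373, so ΔY = k × (−c·ΔT) = (−$396.9 billion) / 0.51 ≈ −$778 billion.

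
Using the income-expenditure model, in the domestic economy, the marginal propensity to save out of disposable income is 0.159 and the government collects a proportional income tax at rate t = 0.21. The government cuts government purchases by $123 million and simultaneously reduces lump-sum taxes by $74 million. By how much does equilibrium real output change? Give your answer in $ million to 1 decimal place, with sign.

−$181.1 million

MPC = 1 − MPS = 1 − 0.159 = 0.841.
Expenditure multiplier = 1/(1 − c(1−t)) = 1/(1 − 0.841×0.79) = 1/0.33561 ≈ 2.98.
ΔG contributes k·ΔG = (−$123 million) / 0.33561 ≈ −$366.5 million.
ΔT of −$74 million changes first-round spending by −c·ΔT = +$62.234 million, contributing k·(−c·ΔT) = (+$62.234 million) / 0.33561 ≈ +$185.4 million.
Net ΔY = k(ΔG − c·ΔT) = (−$60.766 million) / 0.33561 ≈ −$181.1 million.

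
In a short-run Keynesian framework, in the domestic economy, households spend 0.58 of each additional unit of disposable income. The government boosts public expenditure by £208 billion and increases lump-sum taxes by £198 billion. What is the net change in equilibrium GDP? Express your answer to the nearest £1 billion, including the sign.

Expenditure multiplier = 1/(1 − MPC) = 1/(1 − 0.58) = 1/0.42 ≈ 2.381.
ΔG contributes k·ΔG = (+£208 billion) / 0.42 ≈ +£495.2 billion.
ΔT of +£198 billion changes first-round spending by −c·ΔT = −£114.84 billion, contributing k·(−c·ΔT) = (−£114.84 billion) / 0.42 ≈ −£273.4 billion.
Net ΔY = k(ΔG − c·ΔT) = (+£93.16 billion) / 0.42 ≈ +£222 billion.

+£222 billion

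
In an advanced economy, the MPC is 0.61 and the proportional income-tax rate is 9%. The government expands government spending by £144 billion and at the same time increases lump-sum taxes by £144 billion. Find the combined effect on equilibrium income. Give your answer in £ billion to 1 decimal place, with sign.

+£126.2 billion

Expenditure multiplier = 1/(1 − c(1−t)) = 1/(1 − 0.61×0.91) = 1/0.4449 ≈ 2.248.
ΔG contributes k·ΔG = (+£144 billion) / 0.4449 ≈ +£323.7 billion.
ΔT of +£144 billion changes first-round spending by −c·ΔT = −£87.84 billion, contributing k·(−c·ΔT) = (−£87.84 billion) / 0.4449 ≈ −£197.4 billion.
Net ΔY = k(ΔG − c·ΔT) = (+£56.16 billion) / 0.4449 ≈ +£126.2 billion.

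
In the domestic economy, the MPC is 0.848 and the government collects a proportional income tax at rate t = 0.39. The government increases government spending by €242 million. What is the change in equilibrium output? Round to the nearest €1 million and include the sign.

Spending multiplier = 1/(1 − c(1−t)) = 1/(1 − 0.848×0.61) = 1/0.48272 ≈ 2.072.
ΔY = k × ΔG = (+€242 million) / 0.48272 ≈ +€501 million.

+€501 million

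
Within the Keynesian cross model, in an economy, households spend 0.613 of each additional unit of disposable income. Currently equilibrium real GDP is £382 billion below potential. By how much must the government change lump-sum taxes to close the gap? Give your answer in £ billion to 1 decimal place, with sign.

Spending multiplier = 1/(1 − MPC) = 1/(1 − 0.613) = 1/0.387 ≈ 2.584.
Tax multiplier = −c·k = −0.613/0.387 ≈ −1.584. Need ΔY = +£382 billion, so ΔT = ΔY/(−c·k) = −(+£382 billion) × 0.387 / 0.613 ≈ −£241.2 billion.
The government should cut lump-sum taxes by £241.2 billion.

−£241.2 billion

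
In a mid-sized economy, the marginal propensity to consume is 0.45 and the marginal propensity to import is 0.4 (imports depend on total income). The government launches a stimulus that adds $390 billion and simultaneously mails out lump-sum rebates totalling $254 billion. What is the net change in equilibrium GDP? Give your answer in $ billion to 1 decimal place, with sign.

+$530.8 billion

Expenditure multiplier = 1/(1 − c + m) = 1/(1 − 0.45 + 0.4) = 1/0.95 ≈ 1.053.
ΔG contributes k·ΔG = (+$390 billion) / 0.95 ≈ +$410.5 billion.
ΔT of −$254 billion changes first-round spending by −c·ΔT = +$114.3 billion, contributing k·(−c·ΔT) = (+$114.3 billion) / 0.95 ≈ +$120.3 billion.
Net ΔY = k(ΔG − c·ΔT) = (+$504.3 billion) / 0.95 ≈ +$530.8 billion.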